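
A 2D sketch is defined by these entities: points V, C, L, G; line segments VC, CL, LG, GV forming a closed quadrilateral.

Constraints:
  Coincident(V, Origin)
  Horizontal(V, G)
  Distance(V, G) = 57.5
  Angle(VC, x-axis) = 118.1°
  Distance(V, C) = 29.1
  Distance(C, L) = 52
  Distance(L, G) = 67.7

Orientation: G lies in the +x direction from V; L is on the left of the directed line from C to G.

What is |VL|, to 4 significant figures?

64.97

Checks: |CL| = 52.00 ✓; |LG| = 67.70 ✓.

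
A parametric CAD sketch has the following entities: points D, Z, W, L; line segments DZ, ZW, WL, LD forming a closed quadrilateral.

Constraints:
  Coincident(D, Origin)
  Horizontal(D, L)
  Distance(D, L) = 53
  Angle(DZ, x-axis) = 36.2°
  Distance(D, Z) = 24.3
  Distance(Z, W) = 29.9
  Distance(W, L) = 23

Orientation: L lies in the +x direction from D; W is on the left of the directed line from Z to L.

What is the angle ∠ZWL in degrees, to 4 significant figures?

85.74°

Checks: |ZW| = 29.90 ✓; |WL| = 23.00 ✓.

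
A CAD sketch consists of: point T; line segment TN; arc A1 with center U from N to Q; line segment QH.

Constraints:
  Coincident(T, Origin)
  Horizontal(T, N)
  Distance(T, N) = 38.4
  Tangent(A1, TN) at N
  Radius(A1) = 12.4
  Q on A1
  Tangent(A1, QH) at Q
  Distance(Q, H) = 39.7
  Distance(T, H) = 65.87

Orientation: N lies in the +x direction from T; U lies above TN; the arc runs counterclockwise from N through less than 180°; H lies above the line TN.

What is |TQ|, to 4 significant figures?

52.75

Checks: T.y = 0.00, N.y = 0.00 ✓; |UQ| = 12.40 ✓; ∠(UQ, QH) = 90.00° ✓; |QH| = 39.70 ✓; |TH| = 65.87 ✓.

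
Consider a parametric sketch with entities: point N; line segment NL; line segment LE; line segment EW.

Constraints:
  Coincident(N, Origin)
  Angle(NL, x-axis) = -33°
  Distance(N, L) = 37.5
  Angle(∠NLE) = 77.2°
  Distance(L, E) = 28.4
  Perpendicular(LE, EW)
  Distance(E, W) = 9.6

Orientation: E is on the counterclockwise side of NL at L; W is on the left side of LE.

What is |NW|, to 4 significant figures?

33.63

N is at the origin; NL runs at -33.0° with length 37.5, so L = 37.5·(cos -33.0°, sin -33.0°) = (31.45, -20.42). ∠NLE = 77.2°, so LE runs at -33.0° + (180° − 77.2°) = 69.80° from the x-axis; with |LE| = 28.4, E = L + 28.4·(cos 69.80°, sin 69.80°) = (41.26, 6.229). LE is perpendicular to EW; with |EW| = 9.6 on the left of LE, W = E + 9.6·(-0.9385, 0.3453) = (32.25, 9.544). Then |NW| = |W − N| = 33.63.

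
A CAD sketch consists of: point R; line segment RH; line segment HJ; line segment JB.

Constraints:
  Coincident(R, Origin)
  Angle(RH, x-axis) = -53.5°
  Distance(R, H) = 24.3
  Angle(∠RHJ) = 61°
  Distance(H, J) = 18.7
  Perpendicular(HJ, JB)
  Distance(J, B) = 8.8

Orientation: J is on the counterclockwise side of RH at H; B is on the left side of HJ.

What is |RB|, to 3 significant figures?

14.2

R is at the origin; RH runs at -53.5° with length 24.3, so H = 24.3·(cos -53.5°, sin -53.5°) = (14.5, -19.5). ∠RHJ = 61.0°, so HJ runs at -53.5° + (180° − 61.0°) = 65.5° from the x-axis; with |HJ| = 18.7, J = H + 18.7·(cos 65.5°, sin 65.5°) = (22.2, -2.52). HJ is perpendicular to JB; with |JB| = 8.8 on the left of HJ, B = J + 8.8·(-0.910, 0.415) = (14.2, 1.13). Then |RB| = |B − R| = 14.2.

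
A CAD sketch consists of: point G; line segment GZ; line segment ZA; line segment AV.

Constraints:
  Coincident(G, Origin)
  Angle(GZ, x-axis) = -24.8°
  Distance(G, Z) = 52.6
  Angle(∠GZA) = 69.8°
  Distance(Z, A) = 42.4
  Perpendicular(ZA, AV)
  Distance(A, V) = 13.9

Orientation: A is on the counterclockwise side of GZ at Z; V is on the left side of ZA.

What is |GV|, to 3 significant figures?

43.0

G is at the origin; GZ runs at -24.8° with length 52.6, so Z = 52.6·(cos -24.8°, sin -24.8°) = (47.7, -22.1). ∠GZA = 69.8°, so ZA runs at -24.8° + (180° − 69.8°) = 85.4° from the x-axis; with |ZA| = 42.4, A = Z + 42.4·(cos 85.4°, sin 85.4°) = (51.1, 20.2). The perpendicularity gives AV at right angles to ZA; with |AV| = 13.9 on the left of ZA, V = A + 13.9·(-0.997, 0.0802) = (37.3, 21.3). Then |GV| = |V − G| = 43.0.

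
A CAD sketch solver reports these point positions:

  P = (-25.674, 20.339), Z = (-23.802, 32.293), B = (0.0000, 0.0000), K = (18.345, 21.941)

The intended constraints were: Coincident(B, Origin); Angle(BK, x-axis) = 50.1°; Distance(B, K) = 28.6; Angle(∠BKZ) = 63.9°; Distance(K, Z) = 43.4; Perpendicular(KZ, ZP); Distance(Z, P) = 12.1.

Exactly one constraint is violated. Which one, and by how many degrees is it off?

Perpendicular(KZ, ZP) — off by 4.90°.

B = (0.00, 0.00) ✓; BK at 50.10° ✓; |BK| = 28.60 ✓; ∠BKZ = 63.90° ✓; |KZ| = 43.40 ✓; ∠(KZ, ZP) = 94.90° ✗; |ZP| = 12.10 ✓.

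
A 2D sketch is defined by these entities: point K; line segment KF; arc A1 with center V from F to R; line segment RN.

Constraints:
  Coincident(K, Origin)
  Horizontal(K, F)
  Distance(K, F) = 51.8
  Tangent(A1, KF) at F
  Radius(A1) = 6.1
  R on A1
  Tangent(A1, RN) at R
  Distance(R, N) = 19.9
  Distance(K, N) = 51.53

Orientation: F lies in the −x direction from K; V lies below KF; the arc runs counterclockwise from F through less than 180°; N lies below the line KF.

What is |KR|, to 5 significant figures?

57.507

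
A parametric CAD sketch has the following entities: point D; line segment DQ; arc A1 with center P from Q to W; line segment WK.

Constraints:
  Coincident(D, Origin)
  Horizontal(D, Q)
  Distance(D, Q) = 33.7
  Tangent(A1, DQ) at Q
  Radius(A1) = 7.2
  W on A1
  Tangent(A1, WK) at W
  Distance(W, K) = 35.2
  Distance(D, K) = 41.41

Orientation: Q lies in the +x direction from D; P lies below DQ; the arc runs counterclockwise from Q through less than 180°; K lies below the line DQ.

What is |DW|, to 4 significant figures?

27.32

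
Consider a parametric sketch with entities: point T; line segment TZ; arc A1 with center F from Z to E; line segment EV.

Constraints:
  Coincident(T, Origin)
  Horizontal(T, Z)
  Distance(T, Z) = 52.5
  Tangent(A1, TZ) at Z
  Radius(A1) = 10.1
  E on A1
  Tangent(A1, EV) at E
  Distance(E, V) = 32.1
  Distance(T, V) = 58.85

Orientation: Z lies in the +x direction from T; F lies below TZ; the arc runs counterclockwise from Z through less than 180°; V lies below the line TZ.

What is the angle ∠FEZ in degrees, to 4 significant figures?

45.93°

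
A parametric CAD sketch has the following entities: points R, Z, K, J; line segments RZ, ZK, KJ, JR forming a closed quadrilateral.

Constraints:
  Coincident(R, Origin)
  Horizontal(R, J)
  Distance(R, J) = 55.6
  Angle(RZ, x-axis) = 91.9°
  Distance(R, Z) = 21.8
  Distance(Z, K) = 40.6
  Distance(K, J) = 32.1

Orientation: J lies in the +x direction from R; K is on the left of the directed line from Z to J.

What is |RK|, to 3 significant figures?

48.2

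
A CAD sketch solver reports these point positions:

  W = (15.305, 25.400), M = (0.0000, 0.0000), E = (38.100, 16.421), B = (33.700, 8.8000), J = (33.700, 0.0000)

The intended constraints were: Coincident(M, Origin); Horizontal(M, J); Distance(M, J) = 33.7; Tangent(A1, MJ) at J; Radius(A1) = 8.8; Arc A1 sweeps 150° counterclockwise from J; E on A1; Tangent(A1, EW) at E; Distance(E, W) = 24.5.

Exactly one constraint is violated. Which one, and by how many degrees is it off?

Tangent(A1, EW) at E — off by 8.50°.

M = (0.00, 0.00) ✓; M.y = 0.00, J.y = 0.00 ✓; |MJ| = 33.70 ✓; ∠(BJ, JM) = 90.00° ✓; |BJ| = 8.800 ✓; bearing(B→E) − bearing(B→J) = 150.0° ✓; |BE| = 8.800 ✓; ∠(BE, EW) = 81.50° ✗; |EW| = 24.50 ✓.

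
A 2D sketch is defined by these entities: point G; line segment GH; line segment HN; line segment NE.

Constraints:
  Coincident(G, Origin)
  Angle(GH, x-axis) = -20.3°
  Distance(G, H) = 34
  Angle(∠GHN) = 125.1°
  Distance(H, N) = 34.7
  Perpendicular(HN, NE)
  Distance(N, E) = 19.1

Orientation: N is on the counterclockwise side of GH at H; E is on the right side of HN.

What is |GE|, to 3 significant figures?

71.7

G is at the origin; GH runs at -20.3° with length 34.0, so H = 34.0·(cos -20.3°, sin -20.3°) = (31.9, -11.8). ∠GHN = 125.1°, so HN runs at -20.3° + (180° − 125.1°) = 34.6° from the x-axis; with |HN| = 34.7, N = H + 34.7·(cos 34.6°, sin 34.6°) = (60.5, 7.91). HN ⟂ NE; with |NE| = 19.1 on the right of HN, E = N + 19.1·(0.568, -0.823) = (71.3, -7.81). Then |GE| = |E − G| = 71.7.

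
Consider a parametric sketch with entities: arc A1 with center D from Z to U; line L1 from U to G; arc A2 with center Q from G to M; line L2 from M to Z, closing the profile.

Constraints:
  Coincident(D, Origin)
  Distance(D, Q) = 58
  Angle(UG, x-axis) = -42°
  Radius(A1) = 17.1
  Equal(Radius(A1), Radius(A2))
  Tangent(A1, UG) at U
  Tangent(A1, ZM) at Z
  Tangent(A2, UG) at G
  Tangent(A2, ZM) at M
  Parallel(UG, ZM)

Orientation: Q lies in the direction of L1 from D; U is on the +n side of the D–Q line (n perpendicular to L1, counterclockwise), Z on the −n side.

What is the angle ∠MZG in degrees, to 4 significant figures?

30.53°

The slot axis is L1's direction at -42.0°, so u = (cos -42.0°, sin -42.0°) = (0.7431, -0.6691) and n = (−sin -42.0°, cos -42.0°) = (0.6691, 0.7431). D is at the origin and Q lies 58.0 along u from D, so Q = 58.0·u = (43.10, -38.81). Tangency of A1 to both parallel lines with radius 17.1 puts U and Z at D ± 17.1·n: U = (11.44, 12.71), Z = (-11.44, -12.71). Equal radii place G and M the same way about Q: G = Q + 17.1·n = (54.54, -26.10), M = Q − 17.1·n = (31.66, -51.52). Then cos ∠MZG = ZM·ZG / (|ZM||ZG|), giving 30.53°.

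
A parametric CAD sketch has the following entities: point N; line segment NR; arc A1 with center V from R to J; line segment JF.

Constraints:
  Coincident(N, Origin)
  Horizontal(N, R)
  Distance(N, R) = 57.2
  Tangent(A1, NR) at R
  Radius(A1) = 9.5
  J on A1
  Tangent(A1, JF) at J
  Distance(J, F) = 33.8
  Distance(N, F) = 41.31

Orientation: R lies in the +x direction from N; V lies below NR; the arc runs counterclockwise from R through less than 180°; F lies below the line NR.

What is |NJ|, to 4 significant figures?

49.93

N is at the origin; N and R share the same y with |NR| = 57.2 and R on the +x side, so R = (57.20, 0.000). Tangency of A1 to NR means the radius VR is perpendicular to NR, so V = R + (0, -9.5) = (57.20, -9.500). Since VJ ⟂ JF (tangency), |VF| = √(9.5² + 33.8²) = 35.11 regardless of where J sits on A1. So F lies on both circle(N, 41.31) and circle(V, 35.11); the below-NR intersection is F = (28.58, -29.83). J is the foot of the tangent from F: J = (49.81, -3.532).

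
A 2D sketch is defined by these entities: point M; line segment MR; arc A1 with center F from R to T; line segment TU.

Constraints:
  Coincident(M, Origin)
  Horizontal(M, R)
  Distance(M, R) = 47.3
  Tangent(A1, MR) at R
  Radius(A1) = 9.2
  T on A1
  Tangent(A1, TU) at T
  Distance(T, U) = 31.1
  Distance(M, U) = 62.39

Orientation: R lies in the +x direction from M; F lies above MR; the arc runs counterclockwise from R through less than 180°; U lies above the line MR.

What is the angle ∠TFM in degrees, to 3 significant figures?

173°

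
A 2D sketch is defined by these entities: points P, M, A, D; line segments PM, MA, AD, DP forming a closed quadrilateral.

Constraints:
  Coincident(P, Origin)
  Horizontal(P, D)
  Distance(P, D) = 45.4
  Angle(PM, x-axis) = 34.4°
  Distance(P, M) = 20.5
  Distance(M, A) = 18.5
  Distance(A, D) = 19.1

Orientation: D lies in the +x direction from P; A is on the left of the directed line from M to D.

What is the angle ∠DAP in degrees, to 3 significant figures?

98.8°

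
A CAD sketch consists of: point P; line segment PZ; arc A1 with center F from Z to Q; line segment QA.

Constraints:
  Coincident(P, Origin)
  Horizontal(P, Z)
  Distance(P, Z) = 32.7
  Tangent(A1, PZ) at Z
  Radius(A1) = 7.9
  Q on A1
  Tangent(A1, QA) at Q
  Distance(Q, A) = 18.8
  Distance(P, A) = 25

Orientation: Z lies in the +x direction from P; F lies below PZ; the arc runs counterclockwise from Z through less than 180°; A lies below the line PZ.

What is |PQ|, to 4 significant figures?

26.32

P is at the origin; PZ is horizontal with |PZ| = 32.7 and Z on the +x side, so Z = (32.70, 0.000). A1 meets PZ tangentially, so FZ is at right angles to PZ, so F = Z + (0, -7.9) = (32.70, -7.900). Since FQ ⟂ QA (tangency), |FA| = √(7.9² + 18.8²) = 20.39 regardless of where Q sits on A1. So A lies on both circle(P, 25.0) and circle(F, 20.39); the below-PZ intersection is A = (15.83, -19.35). Q is the foot of the tangent from A: Q = (26.08, -3.593).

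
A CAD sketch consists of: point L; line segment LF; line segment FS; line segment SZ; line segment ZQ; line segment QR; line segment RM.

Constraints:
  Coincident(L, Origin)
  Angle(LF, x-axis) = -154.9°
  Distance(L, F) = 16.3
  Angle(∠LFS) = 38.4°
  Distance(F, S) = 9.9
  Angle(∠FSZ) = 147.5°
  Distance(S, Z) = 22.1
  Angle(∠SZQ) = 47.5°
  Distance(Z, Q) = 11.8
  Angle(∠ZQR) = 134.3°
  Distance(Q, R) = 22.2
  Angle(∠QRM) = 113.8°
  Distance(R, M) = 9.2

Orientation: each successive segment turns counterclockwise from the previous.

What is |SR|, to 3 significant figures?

12.4

L is at the origin; LF runs at -154.9° with length 16.3, so F = (-14.8, -6.91). ∠LFS = 38.4° gives FS at -13.3° from the x-axis; with |FS| = 9.9, S = (-5.13, -9.19). ∠FSZ = 147.5° gives SZ at 19.2° from the x-axis; with |SZ| = 22.1, Z = (15.7, -1.92). ∠SZQ = 47.5° gives ZQ at 152° from the x-axis; with |ZQ| = 11.8, Q = (5.35, 3.67). ∠ZQR = 134.3° gives QR at -163° from the x-axis; with |QR| = 22.2, R = (-15.8, -2.97). Then |SR| = |R − S| = 12.4.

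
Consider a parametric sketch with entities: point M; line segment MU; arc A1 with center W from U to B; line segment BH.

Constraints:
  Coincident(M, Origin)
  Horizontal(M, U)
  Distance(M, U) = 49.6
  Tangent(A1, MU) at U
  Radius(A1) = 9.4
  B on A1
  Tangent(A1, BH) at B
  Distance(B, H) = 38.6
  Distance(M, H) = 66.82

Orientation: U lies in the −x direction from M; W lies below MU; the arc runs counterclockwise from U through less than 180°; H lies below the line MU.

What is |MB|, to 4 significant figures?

59.79

Checks: M.y = 0.00, U.y = 0.00 ✓; |WB| = 9.400 ✓; ∠(WB, BH) = 90.00° ✓; |BH| = 38.60 ✓; |MH| = 66.82 ✓.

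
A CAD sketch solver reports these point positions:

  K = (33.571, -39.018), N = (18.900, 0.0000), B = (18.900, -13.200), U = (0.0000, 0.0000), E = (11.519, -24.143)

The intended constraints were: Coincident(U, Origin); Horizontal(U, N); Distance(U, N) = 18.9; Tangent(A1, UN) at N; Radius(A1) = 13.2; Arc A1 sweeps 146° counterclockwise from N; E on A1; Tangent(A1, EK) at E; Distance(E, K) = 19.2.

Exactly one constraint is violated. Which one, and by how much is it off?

Distance(E, K) = 19.2 — off by 7.40.

U = (0.00, 0.00) ✓; U.y = 0.00, N.y = 0.00 ✓; |UN| = 18.90 ✓; ∠(BN, NU) = 90.00° ✓; |BN| = 13.20 ✓; bearing(B→E) − bearing(B→N) = 146.0° ✓; |BE| = 13.20 ✓; ∠(BE, EK) = 90.00° ✓; |EK| = 26.60 ✗.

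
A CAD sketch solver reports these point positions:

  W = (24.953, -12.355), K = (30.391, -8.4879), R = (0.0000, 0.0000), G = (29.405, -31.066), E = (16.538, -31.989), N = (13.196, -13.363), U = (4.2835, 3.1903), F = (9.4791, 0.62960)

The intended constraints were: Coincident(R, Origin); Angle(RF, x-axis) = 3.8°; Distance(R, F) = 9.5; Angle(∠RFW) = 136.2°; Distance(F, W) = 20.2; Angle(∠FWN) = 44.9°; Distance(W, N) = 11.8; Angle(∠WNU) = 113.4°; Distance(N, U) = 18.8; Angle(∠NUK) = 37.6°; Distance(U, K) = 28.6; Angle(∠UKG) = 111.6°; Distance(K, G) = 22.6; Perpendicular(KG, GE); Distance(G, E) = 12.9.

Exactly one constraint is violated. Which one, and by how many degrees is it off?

Perpendicular(KG, GE) — off by 6.60°.

R = (0.00, 0.00) ✓; RF at 3.800° ✓; |RF| = 9.500 ✓; ∠RFW = 136.2° ✓; |FW| = 20.20 ✓; ∠FWN = 44.90° ✓; |WN| = 11.80 ✓; ∠WNU = 113.4° ✓; |NU| = 18.80 ✓; ∠NUK = 37.60° ✓; |UK| = 28.60 ✓; ∠UKG = 111.6° ✓; |KG| = 22.60 ✓; ∠(KG, GE) = 83.40° ✗; |GE| = 12.90 ✓.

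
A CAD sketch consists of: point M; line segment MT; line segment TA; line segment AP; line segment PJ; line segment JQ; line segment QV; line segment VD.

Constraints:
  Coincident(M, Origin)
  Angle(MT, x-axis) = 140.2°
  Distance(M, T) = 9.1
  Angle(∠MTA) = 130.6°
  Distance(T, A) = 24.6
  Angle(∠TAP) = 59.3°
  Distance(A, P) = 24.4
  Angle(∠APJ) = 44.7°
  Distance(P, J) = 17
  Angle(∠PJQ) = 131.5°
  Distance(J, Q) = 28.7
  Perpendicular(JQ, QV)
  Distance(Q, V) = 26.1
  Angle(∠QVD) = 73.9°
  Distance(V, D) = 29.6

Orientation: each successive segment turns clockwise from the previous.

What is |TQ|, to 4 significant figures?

30.94

∠APJ = 44.7° gives PJ at -165.2° from the x-axis; with |PJ| = 17.0, J = (-2.619, 13.92). ∠PJQ = 131.5° gives JQ at 146.3° from the x-axis; with |JQ| = 28.7, Q = (-26.50, 29.84). Then |TQ| = |Q − T| = 30.94.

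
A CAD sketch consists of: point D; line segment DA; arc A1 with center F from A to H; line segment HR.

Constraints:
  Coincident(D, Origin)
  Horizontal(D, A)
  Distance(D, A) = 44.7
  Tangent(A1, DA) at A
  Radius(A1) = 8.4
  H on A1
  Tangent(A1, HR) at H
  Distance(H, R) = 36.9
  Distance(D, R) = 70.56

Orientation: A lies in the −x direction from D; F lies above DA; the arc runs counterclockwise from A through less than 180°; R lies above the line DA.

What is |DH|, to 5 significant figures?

39.232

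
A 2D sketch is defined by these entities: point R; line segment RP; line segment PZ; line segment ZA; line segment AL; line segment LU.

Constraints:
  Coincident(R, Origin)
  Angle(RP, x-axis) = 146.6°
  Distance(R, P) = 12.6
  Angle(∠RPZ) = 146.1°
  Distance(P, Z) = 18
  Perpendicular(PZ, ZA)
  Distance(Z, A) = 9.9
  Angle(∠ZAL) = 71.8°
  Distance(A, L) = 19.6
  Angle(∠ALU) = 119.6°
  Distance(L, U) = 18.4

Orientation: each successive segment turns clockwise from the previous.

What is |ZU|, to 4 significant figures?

26.43

R is at the origin; RP runs at 146.6° with length 12.6, so P = (-10.52, 6.936). ∠RPZ = 146.1° gives PZ at 112.7° from the x-axis; with |PZ| = 18.0, Z = (-17.47, 23.54). PZ is perpendicular to ZA, so ZA runs at 22.70°; with |ZA| = 9.9, A = (-8.332, 27.36). ∠ZAL = 71.8° gives AL at -85.50° from the x-axis; with |AL| = 19.6, L = (-6.794, 7.823). ∠ALU = 119.6° gives LU at -145.9° from the x-axis; with |LU| = 18.4, U = (-22.03, -2.493). Then |ZU| = |U − Z| = 26.43.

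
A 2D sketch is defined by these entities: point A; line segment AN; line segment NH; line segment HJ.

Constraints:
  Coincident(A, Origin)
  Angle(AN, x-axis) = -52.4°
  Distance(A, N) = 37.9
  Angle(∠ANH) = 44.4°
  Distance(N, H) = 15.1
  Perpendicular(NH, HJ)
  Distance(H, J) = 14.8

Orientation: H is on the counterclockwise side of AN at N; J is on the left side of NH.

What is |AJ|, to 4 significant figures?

16.76

A is at the origin; AN runs at -52.4° with length 37.9, so N = 37.9·(cos -52.4°, sin -52.4°) = (23.12, -30.03). ∠ANH = 44.4°, so NH runs at -52.4° + (180° − 44.4°) = 83.20° from the x-axis; with |NH| = 15.1, H = N + 15.1·(cos 83.20°, sin 83.20°) = (24.91, -15.03). NH is perpendicular to HJ; with |HJ| = 14.8 on the left of NH, J = H + 14.8·(-0.9930, 0.1184) = (10.22, -13.28). Then |AJ| = |J − A| = 16.76.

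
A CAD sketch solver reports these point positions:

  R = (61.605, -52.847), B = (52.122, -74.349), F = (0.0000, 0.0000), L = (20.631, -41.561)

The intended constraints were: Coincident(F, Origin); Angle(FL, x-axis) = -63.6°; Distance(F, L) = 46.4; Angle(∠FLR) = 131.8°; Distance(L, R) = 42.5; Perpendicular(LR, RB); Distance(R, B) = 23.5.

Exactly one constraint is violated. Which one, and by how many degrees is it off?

Perpendicular(LR, RB) — off by 8.40°.

F = (0.00, 0.00) ✓; FL at -63.60° ✓; |FL| = 46.40 ✓; ∠FLR = 131.8° ✓; |LR| = 42.50 ✓; ∠(LR, RB) = 98.40° ✗; |RB| = 23.50 ✓.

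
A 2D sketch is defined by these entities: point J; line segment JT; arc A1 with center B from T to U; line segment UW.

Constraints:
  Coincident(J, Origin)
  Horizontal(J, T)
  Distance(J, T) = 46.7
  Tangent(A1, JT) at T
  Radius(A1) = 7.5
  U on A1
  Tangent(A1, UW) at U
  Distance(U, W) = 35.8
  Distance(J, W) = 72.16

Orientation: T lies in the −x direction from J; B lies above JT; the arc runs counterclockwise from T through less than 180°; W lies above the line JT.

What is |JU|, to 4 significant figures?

41.83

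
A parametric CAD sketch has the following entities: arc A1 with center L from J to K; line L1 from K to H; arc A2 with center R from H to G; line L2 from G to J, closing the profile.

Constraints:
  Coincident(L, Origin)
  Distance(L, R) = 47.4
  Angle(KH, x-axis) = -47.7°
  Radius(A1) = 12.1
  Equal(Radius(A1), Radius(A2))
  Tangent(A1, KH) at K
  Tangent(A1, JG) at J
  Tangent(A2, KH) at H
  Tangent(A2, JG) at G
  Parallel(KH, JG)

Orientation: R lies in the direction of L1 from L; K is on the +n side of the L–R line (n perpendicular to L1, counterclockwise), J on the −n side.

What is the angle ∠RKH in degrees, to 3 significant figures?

14.3°

The slot axis is L1's direction at -47.7°, so u = (cos -47.7°, sin -47.7°) = (0.673, -0.740) and n = (−sin -47.7°, cos -47.7°) = (0.740, 0.673). L is at the origin and R lies 47.4 along u from L, so R = 47.4·u = (31.9, -35.1). Tangency of A1 to both parallel lines with radius 12.1 puts K and J at L ± 12.1·n: K = (8.95, 8.14), J = (-8.95, -8.14). Equal radii place H and G the same way about R: H = R + 12.1·n = (40.9, -26.9), G = R − 12.1·n = (23.0, -43.2). Then cos ∠RKH = KR·KH / (|KR||KH|), giving 14.3°.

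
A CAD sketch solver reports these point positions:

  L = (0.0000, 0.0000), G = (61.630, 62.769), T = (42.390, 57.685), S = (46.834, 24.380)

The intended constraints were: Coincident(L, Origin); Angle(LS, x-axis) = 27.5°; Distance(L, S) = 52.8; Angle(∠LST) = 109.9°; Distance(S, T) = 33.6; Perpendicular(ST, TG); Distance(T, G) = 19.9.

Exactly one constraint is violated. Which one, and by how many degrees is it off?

Perpendicular(ST, TG) — off by 7.20°.

L = (0.00, 0.00) ✓; LS at 27.50° ✓; |LS| = 52.80 ✓; ∠LST = 109.9° ✓; |ST| = 33.60 ✓; ∠(ST, TG) = 82.80° ✗; |TG| = 19.90 ✓.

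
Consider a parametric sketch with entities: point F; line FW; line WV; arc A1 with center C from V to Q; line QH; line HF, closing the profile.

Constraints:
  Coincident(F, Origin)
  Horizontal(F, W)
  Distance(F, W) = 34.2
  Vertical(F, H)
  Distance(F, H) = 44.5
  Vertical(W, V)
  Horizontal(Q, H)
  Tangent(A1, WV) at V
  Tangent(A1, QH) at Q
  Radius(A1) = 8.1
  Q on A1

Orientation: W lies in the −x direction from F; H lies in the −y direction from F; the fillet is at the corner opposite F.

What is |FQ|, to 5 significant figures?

51.589

F is at the origin; F and W share the same y with |FW| = 34.2 and W on the −x side, so W = (-34.200, 0.0000). F and H share the same x with |FH| = 44.5 and H on the −y side, so H = (0.0000, -44.500). The virtual corner opposite F is at (-34.200, -44.500). Since A1 is tangent to WV there, CV ⟂ WV and the tangent condition forces CQ to be normal to QH, with radius 8.1, so the center C sits 8.1 in from both sides at C = (-26.100, -36.400). That places the tangent points at V = (-34.200, -36.400) on WV and Q = (-26.100, -44.500) on QH. Then |FQ| = |Q − F| = 51.589.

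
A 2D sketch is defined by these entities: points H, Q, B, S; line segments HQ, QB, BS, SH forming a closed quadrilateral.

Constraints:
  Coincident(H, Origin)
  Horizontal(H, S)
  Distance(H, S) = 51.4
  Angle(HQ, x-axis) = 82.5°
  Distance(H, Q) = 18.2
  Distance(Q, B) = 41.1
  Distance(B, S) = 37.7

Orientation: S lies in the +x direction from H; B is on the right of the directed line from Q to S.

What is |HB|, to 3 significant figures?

27.3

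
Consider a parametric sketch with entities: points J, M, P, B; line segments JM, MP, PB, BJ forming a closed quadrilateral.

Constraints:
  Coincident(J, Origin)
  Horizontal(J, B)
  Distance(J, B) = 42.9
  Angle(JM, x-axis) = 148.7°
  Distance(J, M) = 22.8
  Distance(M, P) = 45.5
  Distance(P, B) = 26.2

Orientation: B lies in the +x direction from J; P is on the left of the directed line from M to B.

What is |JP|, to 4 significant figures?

31.99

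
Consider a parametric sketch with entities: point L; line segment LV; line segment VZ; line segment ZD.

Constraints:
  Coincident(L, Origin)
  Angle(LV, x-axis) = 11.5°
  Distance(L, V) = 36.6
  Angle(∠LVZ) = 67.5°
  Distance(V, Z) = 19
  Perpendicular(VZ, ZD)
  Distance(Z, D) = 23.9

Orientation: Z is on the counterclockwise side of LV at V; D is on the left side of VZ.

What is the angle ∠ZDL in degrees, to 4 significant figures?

153.3°

L is at the origin; LV runs at 11.5° with length 36.6, so V = 36.6·(cos 11.5°, sin 11.5°) = (35.87, 7.297). ∠LVZ = 67.5°, so VZ runs at 11.5° + (180° − 67.5°) = 124.0° from the x-axis; with |VZ| = 19.0, Z = V + 19.0·(cos 124.0°, sin 124.0°) = (25.24, 23.05). VZ is perpendicular to ZD; with |ZD| = 23.9 on the left of VZ, D = Z + 23.9·(-0.8290, -0.5592) = (5.427, 9.684). Then cos ∠ZDL = DZ·DL / (|DZ||DL|), giving 153.3°.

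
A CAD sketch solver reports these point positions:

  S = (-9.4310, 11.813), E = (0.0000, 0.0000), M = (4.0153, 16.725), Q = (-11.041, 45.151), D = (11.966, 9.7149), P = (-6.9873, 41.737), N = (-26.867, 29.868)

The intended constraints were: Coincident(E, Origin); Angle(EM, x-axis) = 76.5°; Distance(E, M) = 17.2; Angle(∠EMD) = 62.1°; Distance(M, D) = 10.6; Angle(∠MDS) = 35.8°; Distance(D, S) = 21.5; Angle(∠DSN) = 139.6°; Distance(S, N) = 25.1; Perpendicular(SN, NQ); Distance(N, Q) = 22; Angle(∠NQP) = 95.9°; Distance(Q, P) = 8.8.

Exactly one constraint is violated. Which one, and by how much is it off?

Distance(Q, P) = 8.8 — off by 3.50.

E = (0.00, 0.00) ✓; EM at 76.50° ✓; |EM| = 17.20 ✓; ∠EMD = 62.10° ✓; |MD| = 10.60 ✓; ∠MDS = 35.80° ✓; |DS| = 21.50 ✓; ∠DSN = 139.6° ✓; |SN| = 25.10 ✓; ∠(SN, NQ) = 90.00° ✓; |NQ| = 22.00 ✓; ∠NQP = 95.90° ✓; |QP| = 5.300 ✗.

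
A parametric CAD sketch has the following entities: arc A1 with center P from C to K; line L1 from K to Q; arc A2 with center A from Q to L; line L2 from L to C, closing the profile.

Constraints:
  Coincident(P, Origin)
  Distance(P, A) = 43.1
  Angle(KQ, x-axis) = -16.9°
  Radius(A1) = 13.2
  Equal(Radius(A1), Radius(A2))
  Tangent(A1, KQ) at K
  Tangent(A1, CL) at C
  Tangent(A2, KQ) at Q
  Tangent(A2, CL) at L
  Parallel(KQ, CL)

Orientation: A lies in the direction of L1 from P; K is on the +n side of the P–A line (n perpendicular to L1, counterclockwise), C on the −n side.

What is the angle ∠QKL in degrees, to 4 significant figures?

31.49°

The slot axis is L1's direction at -16.9°, so u = (cos -16.9°, sin -16.9°) = (0.9568, -0.2907) and n = (−sin -16.9°, cos -16.9°) = (0.2907, 0.9568). P is at the origin and A lies 43.1 along u from P, so A = 43.1·u = (41.24, -12.53). Tangency of A1 to both parallel lines with radius 13.2 puts K and C at P ± 13.2·n: K = (3.837, 12.63), C = (-3.837, -12.63). Equal radii place Q and L the same way about A: Q = A + 13.2·n = (45.08, 0.1007), L = A − 13.2·n = (37.40, -25.16). Then cos ∠QKL = KQ·KL / (|KQ||KL|), giving 31.49°.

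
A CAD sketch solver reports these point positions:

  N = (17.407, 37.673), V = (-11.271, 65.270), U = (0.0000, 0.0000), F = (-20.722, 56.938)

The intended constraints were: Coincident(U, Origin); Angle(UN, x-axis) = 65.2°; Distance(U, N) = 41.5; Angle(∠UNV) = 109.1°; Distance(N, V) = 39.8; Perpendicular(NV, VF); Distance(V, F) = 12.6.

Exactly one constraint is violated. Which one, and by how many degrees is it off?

Perpendicular(NV, VF) — off by 4.70°.

U = (0.00, 0.00) ✓; UN at 65.20° ✓; |UN| = 41.50 ✓; ∠UNV = 109.1° ✓; |NV| = 39.80 ✓; ∠(NV, VF) = 85.30° ✗; |VF| = 12.60 ✓.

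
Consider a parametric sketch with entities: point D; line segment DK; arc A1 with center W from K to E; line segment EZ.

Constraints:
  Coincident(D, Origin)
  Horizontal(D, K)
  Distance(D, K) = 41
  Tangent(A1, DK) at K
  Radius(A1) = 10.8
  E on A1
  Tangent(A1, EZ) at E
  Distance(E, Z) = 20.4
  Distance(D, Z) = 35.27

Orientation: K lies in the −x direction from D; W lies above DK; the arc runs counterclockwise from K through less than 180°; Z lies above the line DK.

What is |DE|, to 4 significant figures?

31.67

Checks: |WE| = 10.80 ✓; ∠(WE, EZ) = 90.00° ✓; |EZ| = 20.40 ✓; |DZ| = 35.27 ✓.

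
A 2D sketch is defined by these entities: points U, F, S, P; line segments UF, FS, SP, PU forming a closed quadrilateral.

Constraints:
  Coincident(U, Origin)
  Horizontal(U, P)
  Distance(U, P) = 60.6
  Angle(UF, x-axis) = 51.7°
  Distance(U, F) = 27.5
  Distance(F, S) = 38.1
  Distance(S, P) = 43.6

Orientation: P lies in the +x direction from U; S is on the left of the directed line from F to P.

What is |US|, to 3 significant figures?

64.7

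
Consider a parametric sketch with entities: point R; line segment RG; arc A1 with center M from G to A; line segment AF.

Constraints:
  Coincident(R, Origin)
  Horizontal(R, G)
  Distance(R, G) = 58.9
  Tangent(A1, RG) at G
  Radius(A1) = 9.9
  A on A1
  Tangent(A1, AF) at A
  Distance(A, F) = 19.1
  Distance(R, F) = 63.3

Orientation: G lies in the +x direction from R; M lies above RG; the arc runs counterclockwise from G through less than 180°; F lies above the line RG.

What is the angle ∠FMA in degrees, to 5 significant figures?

62.601°

R is at the origin; RG is horizontal with |RG| = 58.9 and G on the +x side, so G = (58.900, 0.0000). Since A1 is tangent to RG there, MG ⟂ RG, so M = G + (0, 9.9) = (58.900, 9.9000). Since MA ⟂ AF (tangency), |MF| = √(9.9² + 19.1²) = 21.513 regardless of where A sits on A1. So F lies on both circle(R, 63.3) and circle(M, 21.513); the above-RG intersection is F = (55.143, 31.083). A is the foot of the tangent from F: A = (66.759, 15.921).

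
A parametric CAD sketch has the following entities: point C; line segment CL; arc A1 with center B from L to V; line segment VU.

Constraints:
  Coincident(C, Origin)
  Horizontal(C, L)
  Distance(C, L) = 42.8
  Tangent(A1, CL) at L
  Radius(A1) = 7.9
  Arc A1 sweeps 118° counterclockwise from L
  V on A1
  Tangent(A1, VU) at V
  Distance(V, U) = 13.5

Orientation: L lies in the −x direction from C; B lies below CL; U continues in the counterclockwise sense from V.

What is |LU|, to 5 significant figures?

23.537

C is at the origin; CL is horizontal with |CL| = 42.8 and L on the −x side, so L = (-42.800, 0.0000). Tangency of A1 to CL means the radius BL is perpendicular to CL, so B = L + (0, -7.9) = (-42.800, -7.9000). On A1, L sits at bearing 90° from B; a 118° counterclockwise sweep puts V at bearing 208°, so V = B + 7.9·(cos 208°, sin 208°) = (-49.775, -11.609). Since A1 is tangent to VU there, BV ⟂ VU, so VU runs along (−sin 208°, cos 208°); with |VU| = 13.5, U = (-43.437, -23.529). Then |LU| = |U − L| = 23.537.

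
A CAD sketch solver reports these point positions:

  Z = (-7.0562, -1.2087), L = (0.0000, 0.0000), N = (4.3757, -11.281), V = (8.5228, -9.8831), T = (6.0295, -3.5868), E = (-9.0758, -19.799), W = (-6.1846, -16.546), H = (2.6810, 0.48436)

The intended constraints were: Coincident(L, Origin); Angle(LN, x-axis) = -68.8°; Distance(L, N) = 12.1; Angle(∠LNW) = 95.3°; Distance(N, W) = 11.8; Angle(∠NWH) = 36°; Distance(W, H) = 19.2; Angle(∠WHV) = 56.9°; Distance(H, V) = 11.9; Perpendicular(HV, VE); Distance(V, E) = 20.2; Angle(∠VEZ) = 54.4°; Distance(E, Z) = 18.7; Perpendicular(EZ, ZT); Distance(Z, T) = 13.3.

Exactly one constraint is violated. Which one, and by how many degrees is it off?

Perpendicular(EZ, ZT) — off by 4.10°.

L = (0.00, 0.00) ✓; LN at -68.80° ✓; |LN| = 12.10 ✓; ∠LNW = 95.30° ✓; |NW| = 11.80 ✓; ∠NWH = 36.00° ✓; |WH| = 19.20 ✓; ∠WHV = 56.90° ✓; |HV| = 11.90 ✓; ∠(HV, VE) = 90.00° ✓; |VE| = 20.20 ✓; ∠VEZ = 54.40° ✓; |EZ| = 18.70 ✓; ∠(EZ, ZT) = 94.10° ✗; |ZT| = 13.30 ✓.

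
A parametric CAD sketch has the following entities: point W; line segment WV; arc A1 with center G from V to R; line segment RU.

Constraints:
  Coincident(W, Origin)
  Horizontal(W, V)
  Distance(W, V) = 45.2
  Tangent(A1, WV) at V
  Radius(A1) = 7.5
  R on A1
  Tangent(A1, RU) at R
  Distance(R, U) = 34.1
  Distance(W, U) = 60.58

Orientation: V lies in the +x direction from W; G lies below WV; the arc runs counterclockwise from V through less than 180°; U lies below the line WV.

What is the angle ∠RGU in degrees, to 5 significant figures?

77.596°

W is at the origin; W and V share the same y with |WV| = 45.2 and V on the +x side, so V = (45.200, 0.0000). Since A1 is tangent to WV there, GV ⟂ WV, so G = V + (0, -7.5) = (45.200, -7.5000). Since GR ⟂ RU (tangency), |GU| = √(7.5² + 34.1²) = 34.915 regardless of where R sits on A1. So U lies on both circle(W, 60.58) and circle(G, 34.915); the below-WV intersection is U = (43.304, -42.364). R is the foot of the tangent from U: R = (37.798, -8.7110).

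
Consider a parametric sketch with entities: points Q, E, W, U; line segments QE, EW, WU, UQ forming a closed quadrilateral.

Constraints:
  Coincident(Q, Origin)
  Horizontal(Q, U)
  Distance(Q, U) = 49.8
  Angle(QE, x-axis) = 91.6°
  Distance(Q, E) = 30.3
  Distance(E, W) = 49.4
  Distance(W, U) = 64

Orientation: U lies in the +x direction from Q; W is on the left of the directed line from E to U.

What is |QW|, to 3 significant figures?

72.5

Q is at the origin; QU is horizontal with |QU| = 49.8 and U in +x, so U = (49.8, 0). QE runs at 91.6° with |QE| = 30.3, so E = (-0.846, 30.3). W is determined by |EW| = 49.4 and |WU| = 64.0 together: it lies at the intersection of circle(E, 49.4) and circle(U, 64.0). With |EU| = 59.0, the foot of the radical line on EU is 15.5 from E and the perpendicular offset is √(49.4² − 15.5²) = 46.9. Taking the left-of-EU solution: W = (36.5, 62.6).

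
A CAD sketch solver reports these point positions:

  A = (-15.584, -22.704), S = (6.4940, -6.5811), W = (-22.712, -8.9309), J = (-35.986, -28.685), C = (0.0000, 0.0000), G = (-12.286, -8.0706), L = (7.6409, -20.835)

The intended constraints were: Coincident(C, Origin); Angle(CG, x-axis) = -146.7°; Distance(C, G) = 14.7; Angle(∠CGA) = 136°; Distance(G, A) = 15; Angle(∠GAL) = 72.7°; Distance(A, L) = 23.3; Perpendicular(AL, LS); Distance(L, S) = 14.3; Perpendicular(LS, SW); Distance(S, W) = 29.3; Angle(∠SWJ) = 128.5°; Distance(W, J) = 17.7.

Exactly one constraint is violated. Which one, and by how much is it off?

Distance(W, J) = 17.7 — off by 6.10.

C = (0.00, 0.00) ✓; CG at -146.7° ✓; |CG| = 14.70 ✓; ∠CGA = 136.0° ✓; |GA| = 15.00 ✓; ∠GAL = 72.70° ✓; |AL| = 23.30 ✓; ∠(AL, LS) = 90.00° ✓; |LS| = 14.30 ✓; ∠(LS, SW) = 90.00° ✓; |SW| = 29.30 ✓; ∠SWJ = 128.5° ✓; |WJ| = 23.80 ✗.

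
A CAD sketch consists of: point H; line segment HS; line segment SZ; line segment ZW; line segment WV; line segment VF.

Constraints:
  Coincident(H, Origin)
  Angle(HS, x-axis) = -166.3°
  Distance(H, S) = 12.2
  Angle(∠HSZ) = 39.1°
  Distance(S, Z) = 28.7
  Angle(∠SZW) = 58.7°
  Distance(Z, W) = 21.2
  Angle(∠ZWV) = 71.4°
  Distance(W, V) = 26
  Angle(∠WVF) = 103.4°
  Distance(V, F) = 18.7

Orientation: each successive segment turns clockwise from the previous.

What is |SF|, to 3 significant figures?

20.7

H is at the origin; HS runs at -166.3° with length 12.2, so S = (-11.9, -2.89). ∠HSZ = 39.1° gives SZ at 52.8° from the x-axis; with |SZ| = 28.7, Z = (5.50, 20.0). ∠SZW = 58.7° gives ZW at -68.5° from the x-axis; with |ZW| = 21.2, W = (13.3, 0.246). ∠ZWV = 71.4° gives WV at -177° from the x-axis; with |WV| = 26.0, V = (-12.7, -1.07). ∠WVF = 103.4° gives VF at 106° from the x-axis; with |VF| = 18.7, F = (-17.9, 16.9). Then |SF| = |F − S| = 20.7.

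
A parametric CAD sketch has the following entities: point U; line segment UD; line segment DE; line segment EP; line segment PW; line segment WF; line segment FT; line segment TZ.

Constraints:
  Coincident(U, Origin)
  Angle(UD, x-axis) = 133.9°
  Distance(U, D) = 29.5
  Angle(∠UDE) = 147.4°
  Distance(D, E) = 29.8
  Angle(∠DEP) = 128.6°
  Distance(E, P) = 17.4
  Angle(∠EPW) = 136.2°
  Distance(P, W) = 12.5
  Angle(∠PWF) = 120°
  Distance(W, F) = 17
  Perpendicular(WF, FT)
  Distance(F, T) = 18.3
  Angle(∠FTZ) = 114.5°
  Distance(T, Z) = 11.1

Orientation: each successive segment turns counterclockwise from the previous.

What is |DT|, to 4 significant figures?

23.32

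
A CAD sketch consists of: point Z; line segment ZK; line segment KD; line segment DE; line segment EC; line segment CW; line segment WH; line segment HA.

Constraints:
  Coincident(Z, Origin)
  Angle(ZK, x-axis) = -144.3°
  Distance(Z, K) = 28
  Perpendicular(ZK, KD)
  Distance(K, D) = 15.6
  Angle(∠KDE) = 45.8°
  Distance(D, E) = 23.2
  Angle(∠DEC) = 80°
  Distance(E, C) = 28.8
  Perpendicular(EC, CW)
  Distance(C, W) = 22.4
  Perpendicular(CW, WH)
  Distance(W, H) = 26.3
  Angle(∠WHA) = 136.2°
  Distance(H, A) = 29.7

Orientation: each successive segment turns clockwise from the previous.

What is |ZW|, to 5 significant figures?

47.835

Z is at the origin; ZK runs at -144.3° with length 28.0, so K = (-22.738, -16.339). The perpendicularity gives KD at right angles to ZK, so KD runs at 125.70°; with |KD| = 15.6, D = (-31.842, -3.6707). ∠KDE = 45.8° gives DE at -8.5000° from the x-axis; with |DE| = 23.2, E = (-8.8964, -7.0998). ∠DEC = 80.0° gives EC at -108.50° from the x-axis; with |EC| = 28.8, C = (-18.035, -34.412). The perpendicularity gives CW at right angles to EC, so CW runs at 161.50°; with |CW| = 22.4, W = (-39.277, -27.304). Then |ZW| = |W − Z| = 47.835.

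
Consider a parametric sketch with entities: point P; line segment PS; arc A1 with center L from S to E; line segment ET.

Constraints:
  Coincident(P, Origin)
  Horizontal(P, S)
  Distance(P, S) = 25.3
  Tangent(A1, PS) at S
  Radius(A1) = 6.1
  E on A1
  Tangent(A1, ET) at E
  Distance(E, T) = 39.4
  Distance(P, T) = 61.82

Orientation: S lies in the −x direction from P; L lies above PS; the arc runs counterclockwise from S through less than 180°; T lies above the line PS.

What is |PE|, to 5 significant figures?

23.305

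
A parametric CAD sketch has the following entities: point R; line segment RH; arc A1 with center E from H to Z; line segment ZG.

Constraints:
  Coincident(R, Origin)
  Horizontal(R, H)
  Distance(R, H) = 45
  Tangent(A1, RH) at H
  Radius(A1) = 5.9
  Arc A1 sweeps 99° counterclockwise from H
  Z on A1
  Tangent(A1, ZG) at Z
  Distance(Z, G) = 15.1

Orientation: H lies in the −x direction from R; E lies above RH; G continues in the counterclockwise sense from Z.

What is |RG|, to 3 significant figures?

46.9

R is at the origin; R and H share the same y with |RH| = 45.0 and H on the −x side, so H = (-45.0, 0.00). The tangent condition forces EH to be normal to RH, so E = H + (0, 5.9) = (-45.0, 5.90). On A1, H sits at bearing -90° from E; a 99° counterclockwise sweep puts Z at bearing 9°, so Z = E + 5.9·(cos 9°, sin 9°) = (-39.2, 6.82). A1 meets ZG tangentially, so EZ is at right angles to ZG, so ZG runs along (−sin 9°, cos 9°); with |ZG| = 15.1, G = (-41.5, 21.7). Then |RG| = |G − R| = 46.9.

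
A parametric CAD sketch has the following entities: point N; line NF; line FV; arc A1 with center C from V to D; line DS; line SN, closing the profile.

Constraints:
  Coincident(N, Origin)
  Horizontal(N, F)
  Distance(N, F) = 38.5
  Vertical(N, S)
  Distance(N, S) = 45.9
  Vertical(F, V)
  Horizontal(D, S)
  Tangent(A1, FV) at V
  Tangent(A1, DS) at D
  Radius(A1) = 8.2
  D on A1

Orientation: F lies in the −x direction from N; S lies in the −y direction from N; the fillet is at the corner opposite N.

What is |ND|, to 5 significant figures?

54.999

N is at the origin; N and F share the same y with |NF| = 38.5 and F on the −x side, so F = (-38.500, 0.0000). NS is vertical with |NS| = 45.9 and S on the −y side, so S = (0.0000, -45.900). The virtual corner opposite N is at (-38.500, -45.900). A1 meets FV tangentially, so CV is at right angles to FV and tangency of A1 to DS means the radius CD is perpendicular to DS, with radius 8.2, so the center C sits 8.2 in from both sides at C = (-30.300, -37.700). That places the tangent points at V = (-38.500, -37.700) on FV and D = (-30.300, -45.900) on DS. Then |ND| = |D − N| = 54.999.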